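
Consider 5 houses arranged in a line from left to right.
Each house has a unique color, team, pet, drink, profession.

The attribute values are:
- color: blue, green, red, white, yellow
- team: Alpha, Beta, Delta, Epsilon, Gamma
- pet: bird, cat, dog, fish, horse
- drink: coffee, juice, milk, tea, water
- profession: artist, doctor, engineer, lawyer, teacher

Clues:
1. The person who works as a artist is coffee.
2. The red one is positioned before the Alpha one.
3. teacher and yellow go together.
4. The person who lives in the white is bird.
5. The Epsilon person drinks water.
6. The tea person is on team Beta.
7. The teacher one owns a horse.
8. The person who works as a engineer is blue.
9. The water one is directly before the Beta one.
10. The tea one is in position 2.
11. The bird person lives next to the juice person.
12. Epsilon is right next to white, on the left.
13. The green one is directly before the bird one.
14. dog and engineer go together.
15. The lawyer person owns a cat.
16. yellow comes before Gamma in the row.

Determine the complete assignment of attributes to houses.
Solution:

House | Color | Team | Pet | Drink | Profession
-----------------------------------------------
  1   | green | Epsilon | cat | water | lawyer
  2   | white | Beta | bird | tea | doctor
  3   | yellow | Delta | horse | juice | teacher
  4   | red | Gamma | fish | coffee | artist
  5   | blue | Alpha | dog | milk | engineer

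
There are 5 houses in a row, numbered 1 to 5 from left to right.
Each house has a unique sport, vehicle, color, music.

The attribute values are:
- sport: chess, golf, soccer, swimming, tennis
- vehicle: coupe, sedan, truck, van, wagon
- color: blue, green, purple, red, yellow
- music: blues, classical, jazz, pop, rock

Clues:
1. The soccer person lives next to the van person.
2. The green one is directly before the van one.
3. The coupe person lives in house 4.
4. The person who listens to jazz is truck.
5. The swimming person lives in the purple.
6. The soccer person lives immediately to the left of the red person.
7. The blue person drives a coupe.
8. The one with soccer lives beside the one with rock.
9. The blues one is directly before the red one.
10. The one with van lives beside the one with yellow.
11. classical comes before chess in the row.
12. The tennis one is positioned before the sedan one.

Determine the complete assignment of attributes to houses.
Solution:

House | Sport | Vehicle | Color | Music
---------------------------------------
  1   | soccer | wagon | green | blues
  2   | tennis | van | red | rock
  3   | golf | sedan | yellow | classical
  4   | chess | coupe | blue | pop
  5   | swimming | truck | purple | jazz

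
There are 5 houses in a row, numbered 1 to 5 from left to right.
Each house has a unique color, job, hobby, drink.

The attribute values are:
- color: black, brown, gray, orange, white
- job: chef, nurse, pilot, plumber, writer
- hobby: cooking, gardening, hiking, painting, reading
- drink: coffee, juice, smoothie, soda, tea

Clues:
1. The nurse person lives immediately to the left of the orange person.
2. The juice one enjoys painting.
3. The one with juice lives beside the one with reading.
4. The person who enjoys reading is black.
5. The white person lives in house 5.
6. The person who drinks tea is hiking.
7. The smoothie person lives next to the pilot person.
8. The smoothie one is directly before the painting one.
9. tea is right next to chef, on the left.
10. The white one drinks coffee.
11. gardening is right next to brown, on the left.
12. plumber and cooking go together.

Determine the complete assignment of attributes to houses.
Solution:

House | Color | Job | Hobby | Drink
-----------------------------------
  1   | gray | nurse | hiking | tea
  2   | orange | chef | gardening | smoothie
  3   | brown | pilot | painting | juice
  4   | black | writer | reading | soda
  5   | white | plumber | cooking | coffee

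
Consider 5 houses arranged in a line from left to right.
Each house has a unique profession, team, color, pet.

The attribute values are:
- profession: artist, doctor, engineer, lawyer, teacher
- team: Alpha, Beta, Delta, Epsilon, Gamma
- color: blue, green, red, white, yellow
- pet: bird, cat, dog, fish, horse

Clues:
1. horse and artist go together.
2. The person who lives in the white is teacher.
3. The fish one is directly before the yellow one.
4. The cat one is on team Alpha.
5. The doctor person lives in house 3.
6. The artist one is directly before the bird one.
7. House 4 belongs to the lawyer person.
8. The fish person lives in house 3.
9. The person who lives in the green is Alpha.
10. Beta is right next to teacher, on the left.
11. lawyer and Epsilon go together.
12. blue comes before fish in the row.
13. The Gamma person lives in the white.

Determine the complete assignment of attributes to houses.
Solution:

House | Profession | Team | Color | Pet
---------------------------------------
  1   | artist | Beta | blue | horse
  2   | teacher | Gamma | white | bird
  3   | doctor | Delta | red | fish
  4   | lawyer | Epsilon | yellow | dog
  5   | engineer | Alpha | green | cat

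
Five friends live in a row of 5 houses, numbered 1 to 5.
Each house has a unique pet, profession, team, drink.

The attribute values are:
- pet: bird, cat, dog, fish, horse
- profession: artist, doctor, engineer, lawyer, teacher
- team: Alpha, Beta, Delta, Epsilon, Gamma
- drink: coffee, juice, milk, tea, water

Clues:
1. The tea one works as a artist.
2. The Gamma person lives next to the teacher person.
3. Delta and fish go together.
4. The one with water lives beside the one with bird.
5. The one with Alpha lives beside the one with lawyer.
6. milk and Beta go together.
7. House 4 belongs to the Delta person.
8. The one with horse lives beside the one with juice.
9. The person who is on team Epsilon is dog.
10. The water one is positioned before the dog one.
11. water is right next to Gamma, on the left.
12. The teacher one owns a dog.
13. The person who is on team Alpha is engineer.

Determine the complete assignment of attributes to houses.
Solution:

House | Pet | Profession | Team | Drink
---------------------------------------
  1   | horse | engineer | Alpha | water
  2   | bird | lawyer | Gamma | juice
  3   | dog | teacher | Epsilon | coffee
  4   | fish | artist | Delta | tea
  5   | cat | doctor | Beta | milk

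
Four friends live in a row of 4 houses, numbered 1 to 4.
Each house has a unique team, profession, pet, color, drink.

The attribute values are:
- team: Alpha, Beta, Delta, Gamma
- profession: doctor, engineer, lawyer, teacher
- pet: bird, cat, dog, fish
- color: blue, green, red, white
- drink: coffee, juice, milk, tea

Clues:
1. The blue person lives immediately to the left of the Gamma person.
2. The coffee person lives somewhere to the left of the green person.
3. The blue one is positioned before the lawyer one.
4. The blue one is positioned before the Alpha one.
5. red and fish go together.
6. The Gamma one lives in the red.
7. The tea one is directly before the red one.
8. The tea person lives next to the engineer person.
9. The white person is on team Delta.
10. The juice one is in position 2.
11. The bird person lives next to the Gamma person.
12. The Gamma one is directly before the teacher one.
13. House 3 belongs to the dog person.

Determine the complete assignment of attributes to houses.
Solution:

House | Team | Profession | Pet | Color | Drink
-----------------------------------------------
  1   | Beta | doctor | bird | blue | tea
  2   | Gamma | engineer | fish | red | juice
  3   | Delta | teacher | dog | white | coffee
  4   | Alpha | lawyer | cat | green | milk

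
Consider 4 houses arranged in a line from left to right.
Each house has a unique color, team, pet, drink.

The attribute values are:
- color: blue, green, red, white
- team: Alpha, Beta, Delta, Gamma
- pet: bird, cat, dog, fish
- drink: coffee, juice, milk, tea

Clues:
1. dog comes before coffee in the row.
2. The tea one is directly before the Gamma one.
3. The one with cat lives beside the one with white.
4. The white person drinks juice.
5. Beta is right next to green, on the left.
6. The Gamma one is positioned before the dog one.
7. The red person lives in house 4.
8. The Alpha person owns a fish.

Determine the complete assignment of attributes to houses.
Solution:

House | Color | Team | Pet | Drink
----------------------------------
  1   | blue | Beta | bird | tea
  2   | green | Gamma | cat | milk
  3   | white | Delta | dog | juice
  4   | red | Alpha | fish | coffee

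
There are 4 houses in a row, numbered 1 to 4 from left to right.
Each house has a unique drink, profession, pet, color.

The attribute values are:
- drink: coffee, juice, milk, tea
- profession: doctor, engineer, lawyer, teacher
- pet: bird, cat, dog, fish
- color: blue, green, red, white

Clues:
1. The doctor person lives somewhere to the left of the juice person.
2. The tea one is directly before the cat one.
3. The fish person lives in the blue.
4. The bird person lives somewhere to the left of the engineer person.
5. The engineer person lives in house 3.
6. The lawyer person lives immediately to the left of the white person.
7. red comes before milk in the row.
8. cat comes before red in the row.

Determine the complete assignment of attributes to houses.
Solution:

House | Drink | Profession | Pet | Color
----------------------------------------
  1   | tea | lawyer | bird | green
  2   | coffee | doctor | cat | white
  3   | juice | engineer | dog | red
  4   | milk | teacher | fish | blue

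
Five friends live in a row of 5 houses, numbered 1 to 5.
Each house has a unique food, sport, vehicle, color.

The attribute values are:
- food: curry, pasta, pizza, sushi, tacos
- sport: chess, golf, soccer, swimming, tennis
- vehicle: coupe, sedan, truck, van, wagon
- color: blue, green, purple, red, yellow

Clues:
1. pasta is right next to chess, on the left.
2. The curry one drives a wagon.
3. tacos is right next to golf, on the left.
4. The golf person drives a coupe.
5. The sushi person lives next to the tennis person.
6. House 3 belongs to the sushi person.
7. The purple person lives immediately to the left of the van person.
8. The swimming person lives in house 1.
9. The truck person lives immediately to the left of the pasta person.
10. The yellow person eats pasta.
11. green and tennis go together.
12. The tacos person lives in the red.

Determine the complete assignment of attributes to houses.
Solution:

House | Food | Sport | Vehicle | Color
--------------------------------------
  1   | tacos | swimming | truck | red
  2   | pasta | golf | coupe | yellow
  3   | sushi | chess | sedan | purple
  4   | pizza | tennis | van | green
  5   | curry | soccer | wagon | blue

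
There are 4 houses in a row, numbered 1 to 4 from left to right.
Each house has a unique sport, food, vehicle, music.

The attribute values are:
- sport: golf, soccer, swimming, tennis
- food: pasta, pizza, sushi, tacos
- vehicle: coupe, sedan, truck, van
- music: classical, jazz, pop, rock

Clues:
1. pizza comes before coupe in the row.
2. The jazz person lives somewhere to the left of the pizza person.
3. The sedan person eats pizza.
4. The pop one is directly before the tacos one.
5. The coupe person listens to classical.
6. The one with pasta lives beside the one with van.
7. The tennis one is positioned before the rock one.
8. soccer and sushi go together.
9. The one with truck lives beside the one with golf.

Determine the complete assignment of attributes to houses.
Solution:

House | Sport | Food | Vehicle | Music
--------------------------------------
  1   | tennis | pasta | truck | pop
  2   | golf | tacos | van | jazz
  3   | swimming | pizza | sedan | rock
  4   | soccer | sushi | coupe | classical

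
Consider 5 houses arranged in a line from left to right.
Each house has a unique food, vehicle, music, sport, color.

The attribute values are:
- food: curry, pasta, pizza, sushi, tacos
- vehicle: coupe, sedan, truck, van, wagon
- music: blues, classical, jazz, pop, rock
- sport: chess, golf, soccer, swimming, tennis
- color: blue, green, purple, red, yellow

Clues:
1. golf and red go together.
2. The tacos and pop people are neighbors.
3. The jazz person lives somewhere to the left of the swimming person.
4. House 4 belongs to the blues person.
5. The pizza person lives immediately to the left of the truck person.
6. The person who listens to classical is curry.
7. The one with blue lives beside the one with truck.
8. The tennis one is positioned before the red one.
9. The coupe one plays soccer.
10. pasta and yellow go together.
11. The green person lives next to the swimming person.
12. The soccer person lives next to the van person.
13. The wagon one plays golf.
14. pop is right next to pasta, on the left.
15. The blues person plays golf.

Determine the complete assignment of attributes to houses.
Solution:

House | Food | Vehicle | Music | Sport | Color
----------------------------------------------
  1   | tacos | coupe | jazz | soccer | green
  2   | pizza | van | pop | swimming | blue
  3   | pasta | truck | rock | tennis | yellow
  4   | sushi | wagon | blues | golf | red
  5   | curry | sedan | classical | chess | purple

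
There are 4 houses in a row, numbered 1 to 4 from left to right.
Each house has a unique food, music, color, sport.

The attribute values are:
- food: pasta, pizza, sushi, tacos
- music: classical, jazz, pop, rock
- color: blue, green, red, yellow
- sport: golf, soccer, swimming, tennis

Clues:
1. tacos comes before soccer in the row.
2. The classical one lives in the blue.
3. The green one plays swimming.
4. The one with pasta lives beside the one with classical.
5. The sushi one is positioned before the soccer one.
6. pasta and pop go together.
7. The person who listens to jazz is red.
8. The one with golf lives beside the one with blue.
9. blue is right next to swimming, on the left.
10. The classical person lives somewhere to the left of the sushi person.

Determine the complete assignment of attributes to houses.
Solution:

House | Food | Music | Color | Sport
------------------------------------
  1   | pasta | pop | yellow | golf
  2   | tacos | classical | blue | tennis
  3   | sushi | rock | green | swimming
  4   | pizza | jazz | red | soccer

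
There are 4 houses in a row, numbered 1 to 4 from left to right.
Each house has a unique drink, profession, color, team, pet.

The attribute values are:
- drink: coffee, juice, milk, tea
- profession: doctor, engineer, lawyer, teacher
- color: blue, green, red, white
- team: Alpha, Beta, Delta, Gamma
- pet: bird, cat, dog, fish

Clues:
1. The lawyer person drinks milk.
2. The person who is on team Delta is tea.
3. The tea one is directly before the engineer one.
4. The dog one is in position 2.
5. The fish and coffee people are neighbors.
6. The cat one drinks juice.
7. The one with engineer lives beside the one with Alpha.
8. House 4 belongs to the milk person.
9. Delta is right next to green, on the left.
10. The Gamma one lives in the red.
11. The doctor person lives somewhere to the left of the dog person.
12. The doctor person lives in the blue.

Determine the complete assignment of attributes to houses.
Solution:

House | Drink | Profession | Color | Team | Pet
-----------------------------------------------
  1   | tea | doctor | blue | Delta | fish
  2   | coffee | engineer | green | Beta | dog
  3   | juice | teacher | white | Alpha | cat
  4   | milk | lawyer | red | Gamma | bird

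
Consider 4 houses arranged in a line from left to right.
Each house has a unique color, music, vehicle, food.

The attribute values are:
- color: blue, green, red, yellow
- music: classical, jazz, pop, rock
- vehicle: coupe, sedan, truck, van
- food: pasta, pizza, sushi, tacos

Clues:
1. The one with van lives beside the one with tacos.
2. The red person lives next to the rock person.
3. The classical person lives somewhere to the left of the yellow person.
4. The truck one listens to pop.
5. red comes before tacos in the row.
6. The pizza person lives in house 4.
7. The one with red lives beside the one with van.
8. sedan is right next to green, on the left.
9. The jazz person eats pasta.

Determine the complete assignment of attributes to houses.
Solution:

House | Color | Music | Vehicle | Food
--------------------------------------
  1   | red | jazz | sedan | pasta
  2   | green | rock | van | sushi
  3   | blue | classical | coupe | tacos
  4   | yellow | pop | truck | pizza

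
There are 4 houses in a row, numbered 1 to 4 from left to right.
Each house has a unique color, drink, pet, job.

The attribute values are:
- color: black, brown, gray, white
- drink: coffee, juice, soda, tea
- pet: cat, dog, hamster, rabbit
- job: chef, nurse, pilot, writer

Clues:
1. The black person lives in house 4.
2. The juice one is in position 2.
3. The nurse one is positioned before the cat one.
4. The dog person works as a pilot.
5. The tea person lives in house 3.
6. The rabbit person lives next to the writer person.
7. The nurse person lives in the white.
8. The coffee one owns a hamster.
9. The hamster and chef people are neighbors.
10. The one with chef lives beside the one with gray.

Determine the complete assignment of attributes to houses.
Solution:

House | Color | Drink | Pet | Job
---------------------------------
  1   | white | coffee | hamster | nurse
  2   | brown | juice | rabbit | chef
  3   | gray | tea | cat | writer
  4   | black | soda | dog | pilot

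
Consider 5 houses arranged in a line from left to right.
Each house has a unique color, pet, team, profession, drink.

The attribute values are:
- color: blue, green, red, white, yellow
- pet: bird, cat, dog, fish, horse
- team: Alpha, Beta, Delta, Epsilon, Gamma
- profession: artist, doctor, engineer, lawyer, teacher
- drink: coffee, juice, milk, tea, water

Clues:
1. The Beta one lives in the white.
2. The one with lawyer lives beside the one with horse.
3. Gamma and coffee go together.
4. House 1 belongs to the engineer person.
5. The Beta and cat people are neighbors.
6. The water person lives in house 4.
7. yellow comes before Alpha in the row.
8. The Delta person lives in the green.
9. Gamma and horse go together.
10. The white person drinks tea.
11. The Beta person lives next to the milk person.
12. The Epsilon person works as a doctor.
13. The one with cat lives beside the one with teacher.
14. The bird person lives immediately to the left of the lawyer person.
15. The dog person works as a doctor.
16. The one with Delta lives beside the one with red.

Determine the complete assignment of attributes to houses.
Solution:

House | Color | Pet | Team | Profession | Drink
-----------------------------------------------
  1   | white | bird | Beta | engineer | tea
  2   | green | cat | Delta | lawyer | milk
  3   | red | horse | Gamma | teacher | coffee
  4   | yellow | dog | Epsilon | doctor | water
  5   | blue | fish | Alpha | artist | juice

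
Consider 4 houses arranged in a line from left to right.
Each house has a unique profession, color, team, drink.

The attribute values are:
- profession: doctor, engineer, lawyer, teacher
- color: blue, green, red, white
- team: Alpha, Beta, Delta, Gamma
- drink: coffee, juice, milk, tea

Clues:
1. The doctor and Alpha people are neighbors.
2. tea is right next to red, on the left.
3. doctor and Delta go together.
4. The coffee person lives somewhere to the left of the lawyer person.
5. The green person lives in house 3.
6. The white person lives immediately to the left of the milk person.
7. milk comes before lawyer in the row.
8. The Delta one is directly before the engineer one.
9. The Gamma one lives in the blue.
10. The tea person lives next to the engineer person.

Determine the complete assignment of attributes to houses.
Solution:

House | Profession | Color | Team | Drink
-----------------------------------------
  1   | doctor | white | Delta | tea
  2   | engineer | red | Alpha | milk
  3   | teacher | green | Beta | coffee
  4   | lawyer | blue | Gamma | juice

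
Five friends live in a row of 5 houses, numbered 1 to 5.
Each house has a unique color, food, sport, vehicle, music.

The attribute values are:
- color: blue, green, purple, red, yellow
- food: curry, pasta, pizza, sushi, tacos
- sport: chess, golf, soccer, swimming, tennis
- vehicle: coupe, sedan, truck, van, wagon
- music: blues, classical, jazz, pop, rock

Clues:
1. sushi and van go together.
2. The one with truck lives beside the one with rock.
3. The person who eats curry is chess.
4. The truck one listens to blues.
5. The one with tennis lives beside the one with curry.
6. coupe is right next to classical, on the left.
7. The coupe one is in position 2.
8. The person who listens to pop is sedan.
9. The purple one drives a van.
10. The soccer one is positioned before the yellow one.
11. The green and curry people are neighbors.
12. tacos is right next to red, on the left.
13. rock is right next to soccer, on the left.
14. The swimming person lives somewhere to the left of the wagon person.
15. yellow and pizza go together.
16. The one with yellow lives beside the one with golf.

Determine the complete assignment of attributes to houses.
Solution:

House | Color | Food | Sport | Vehicle | Music
----------------------------------------------
  1   | green | tacos | tennis | truck | blues
  2   | red | curry | chess | coupe | rock
  3   | purple | sushi | soccer | van | classical
  4   | yellow | pizza | swimming | sedan | pop
  5   | blue | pasta | golf | wagon | jazz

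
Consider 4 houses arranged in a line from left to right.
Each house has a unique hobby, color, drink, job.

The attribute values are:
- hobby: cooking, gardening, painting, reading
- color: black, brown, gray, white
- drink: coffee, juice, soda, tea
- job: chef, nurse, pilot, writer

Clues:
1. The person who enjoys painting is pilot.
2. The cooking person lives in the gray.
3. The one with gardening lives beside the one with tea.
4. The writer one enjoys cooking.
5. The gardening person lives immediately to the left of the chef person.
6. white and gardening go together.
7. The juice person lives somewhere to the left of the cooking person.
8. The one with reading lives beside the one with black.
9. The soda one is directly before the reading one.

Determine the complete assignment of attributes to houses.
Solution:

House | Hobby | Color | Drink | Job
-----------------------------------
  1   | gardening | white | soda | nurse
  2   | reading | brown | tea | chef
  3   | painting | black | juice | pilot
  4   | cooking | gray | coffee | writer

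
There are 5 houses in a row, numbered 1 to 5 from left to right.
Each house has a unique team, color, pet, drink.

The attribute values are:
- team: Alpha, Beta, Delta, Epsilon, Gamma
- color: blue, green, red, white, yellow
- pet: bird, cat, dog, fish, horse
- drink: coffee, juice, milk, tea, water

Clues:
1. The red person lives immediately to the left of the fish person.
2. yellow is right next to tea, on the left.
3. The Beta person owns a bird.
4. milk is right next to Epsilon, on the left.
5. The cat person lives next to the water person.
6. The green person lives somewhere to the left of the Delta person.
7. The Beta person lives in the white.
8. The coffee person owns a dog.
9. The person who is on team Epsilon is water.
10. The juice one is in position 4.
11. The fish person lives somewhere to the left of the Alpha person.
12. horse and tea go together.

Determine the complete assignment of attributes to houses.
Solution:

House | Team | Color | Pet | Drink
----------------------------------
  1   | Gamma | red | cat | milk
  2   | Epsilon | yellow | fish | water
  3   | Alpha | green | horse | tea
  4   | Beta | white | bird | juice
  5   | Delta | blue | dog | coffee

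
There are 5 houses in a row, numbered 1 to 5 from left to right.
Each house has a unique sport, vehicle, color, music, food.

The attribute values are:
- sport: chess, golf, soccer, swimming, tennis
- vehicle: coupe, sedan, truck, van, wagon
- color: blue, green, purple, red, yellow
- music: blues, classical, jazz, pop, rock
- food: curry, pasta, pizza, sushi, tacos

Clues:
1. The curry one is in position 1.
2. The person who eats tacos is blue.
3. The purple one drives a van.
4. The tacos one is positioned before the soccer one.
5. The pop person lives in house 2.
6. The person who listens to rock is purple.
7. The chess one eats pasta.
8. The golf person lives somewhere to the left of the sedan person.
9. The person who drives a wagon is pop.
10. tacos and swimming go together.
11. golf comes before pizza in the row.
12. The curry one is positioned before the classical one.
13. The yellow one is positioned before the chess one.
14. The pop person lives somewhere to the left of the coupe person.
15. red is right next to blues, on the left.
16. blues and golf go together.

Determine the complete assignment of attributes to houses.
Solution:

House | Sport | Vehicle | Color | Music | Food
----------------------------------------------
  1   | tennis | truck | yellow | jazz | curry
  2   | chess | wagon | red | pop | pasta
  3   | golf | coupe | green | blues | sushi
  4   | swimming | sedan | blue | classical | tacos
  5   | soccer | van | purple | rock | pizza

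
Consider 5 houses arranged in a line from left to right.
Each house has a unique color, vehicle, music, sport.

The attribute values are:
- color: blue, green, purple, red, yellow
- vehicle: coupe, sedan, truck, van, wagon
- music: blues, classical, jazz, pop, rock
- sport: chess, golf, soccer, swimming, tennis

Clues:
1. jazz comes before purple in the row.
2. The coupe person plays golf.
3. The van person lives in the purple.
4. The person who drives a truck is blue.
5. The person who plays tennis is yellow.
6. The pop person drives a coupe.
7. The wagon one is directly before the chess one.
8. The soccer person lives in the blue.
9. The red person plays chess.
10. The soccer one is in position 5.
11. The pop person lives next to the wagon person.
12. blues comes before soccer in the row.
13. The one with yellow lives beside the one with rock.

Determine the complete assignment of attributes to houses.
Solution:

House | Color | Vehicle | Music | Sport
---------------------------------------
  1   | green | coupe | pop | golf
  2   | yellow | wagon | jazz | tennis
  3   | red | sedan | rock | chess
  4   | purple | van | blues | swimming
  5   | blue | truck | classical | soccer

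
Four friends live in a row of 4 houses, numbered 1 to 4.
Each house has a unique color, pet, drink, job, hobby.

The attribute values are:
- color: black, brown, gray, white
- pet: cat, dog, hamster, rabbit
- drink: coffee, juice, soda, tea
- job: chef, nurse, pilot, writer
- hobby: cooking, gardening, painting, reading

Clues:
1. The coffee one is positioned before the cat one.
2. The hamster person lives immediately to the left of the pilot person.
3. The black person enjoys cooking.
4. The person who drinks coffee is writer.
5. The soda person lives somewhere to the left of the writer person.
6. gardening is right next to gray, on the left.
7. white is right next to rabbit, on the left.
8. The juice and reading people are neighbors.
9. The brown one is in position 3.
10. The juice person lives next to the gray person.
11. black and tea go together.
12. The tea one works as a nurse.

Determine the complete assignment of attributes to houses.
Solution:

House | Color | Pet | Drink | Job | Hobby
-----------------------------------------
  1   | white | hamster | juice | chef | gardening
  2   | gray | rabbit | soda | pilot | reading
  3   | brown | dog | coffee | writer | painting
  4   | black | cat | tea | nurse | cooking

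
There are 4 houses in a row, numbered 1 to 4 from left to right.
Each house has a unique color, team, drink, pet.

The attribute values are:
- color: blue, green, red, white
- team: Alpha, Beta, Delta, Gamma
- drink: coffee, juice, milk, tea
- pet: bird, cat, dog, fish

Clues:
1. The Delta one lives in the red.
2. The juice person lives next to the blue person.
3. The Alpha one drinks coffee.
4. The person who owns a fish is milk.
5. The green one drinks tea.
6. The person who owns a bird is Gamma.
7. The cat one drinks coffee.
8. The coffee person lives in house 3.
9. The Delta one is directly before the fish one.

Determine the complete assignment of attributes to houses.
Solution:

House | Color | Team | Drink | Pet
----------------------------------
  1   | red | Delta | juice | dog
  2   | blue | Beta | milk | fish
  3   | white | Alpha | coffee | cat
  4   | green | Gamma | tea | bird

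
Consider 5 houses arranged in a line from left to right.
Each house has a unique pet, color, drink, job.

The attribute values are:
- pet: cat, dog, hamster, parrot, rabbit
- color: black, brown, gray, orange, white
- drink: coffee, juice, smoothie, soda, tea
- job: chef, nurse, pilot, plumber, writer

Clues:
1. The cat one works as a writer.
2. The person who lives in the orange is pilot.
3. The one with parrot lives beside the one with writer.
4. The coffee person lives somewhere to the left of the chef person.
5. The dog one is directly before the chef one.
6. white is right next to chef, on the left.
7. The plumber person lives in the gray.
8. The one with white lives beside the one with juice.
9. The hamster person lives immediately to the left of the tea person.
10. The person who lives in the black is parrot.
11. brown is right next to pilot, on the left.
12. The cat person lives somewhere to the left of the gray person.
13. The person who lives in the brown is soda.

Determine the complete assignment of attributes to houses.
Solution:

House | Pet | Color | Drink | Job
---------------------------------
  1   | dog | white | coffee | nurse
  2   | parrot | black | juice | chef
  3   | cat | brown | soda | writer
  4   | hamster | orange | smoothie | pilot
  5   | rabbit | gray | tea | plumber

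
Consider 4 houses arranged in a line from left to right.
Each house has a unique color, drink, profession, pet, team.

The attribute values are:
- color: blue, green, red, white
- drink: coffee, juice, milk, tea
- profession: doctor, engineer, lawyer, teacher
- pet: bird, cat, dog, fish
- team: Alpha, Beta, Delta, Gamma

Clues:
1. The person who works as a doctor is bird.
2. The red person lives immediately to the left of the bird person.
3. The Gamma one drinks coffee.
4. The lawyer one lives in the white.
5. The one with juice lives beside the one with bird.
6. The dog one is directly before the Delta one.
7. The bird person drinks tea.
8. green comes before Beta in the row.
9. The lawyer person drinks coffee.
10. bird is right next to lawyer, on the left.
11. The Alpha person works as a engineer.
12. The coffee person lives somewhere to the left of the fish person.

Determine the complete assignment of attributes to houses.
Solution:

House | Color | Drink | Profession | Pet | Team
-----------------------------------------------
  1   | red | juice | engineer | dog | Alpha
  2   | green | tea | doctor | bird | Delta
  3   | white | coffee | lawyer | cat | Gamma
  4   | blue | milk | teacher | fish | Beta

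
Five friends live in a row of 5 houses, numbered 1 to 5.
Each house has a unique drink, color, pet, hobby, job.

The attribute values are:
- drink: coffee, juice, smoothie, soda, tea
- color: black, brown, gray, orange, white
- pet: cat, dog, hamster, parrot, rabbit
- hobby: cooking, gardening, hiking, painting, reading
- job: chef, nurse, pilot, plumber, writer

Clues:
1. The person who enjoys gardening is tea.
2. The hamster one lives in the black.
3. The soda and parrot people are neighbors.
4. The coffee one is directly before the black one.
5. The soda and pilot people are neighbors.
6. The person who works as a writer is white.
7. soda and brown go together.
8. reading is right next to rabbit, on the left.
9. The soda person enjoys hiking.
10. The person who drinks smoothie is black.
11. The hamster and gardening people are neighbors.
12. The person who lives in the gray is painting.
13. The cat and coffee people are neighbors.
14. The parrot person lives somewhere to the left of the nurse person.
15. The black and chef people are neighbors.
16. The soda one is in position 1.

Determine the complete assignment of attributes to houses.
Solution:

House | Drink | Color | Pet | Hobby | Job
-----------------------------------------
  1   | soda | brown | cat | hiking | plumber
  2   | coffee | gray | parrot | painting | pilot
  3   | smoothie | black | hamster | reading | nurse
  4   | tea | orange | rabbit | gardening | chef
  5   | juice | white | dog | cooking | writer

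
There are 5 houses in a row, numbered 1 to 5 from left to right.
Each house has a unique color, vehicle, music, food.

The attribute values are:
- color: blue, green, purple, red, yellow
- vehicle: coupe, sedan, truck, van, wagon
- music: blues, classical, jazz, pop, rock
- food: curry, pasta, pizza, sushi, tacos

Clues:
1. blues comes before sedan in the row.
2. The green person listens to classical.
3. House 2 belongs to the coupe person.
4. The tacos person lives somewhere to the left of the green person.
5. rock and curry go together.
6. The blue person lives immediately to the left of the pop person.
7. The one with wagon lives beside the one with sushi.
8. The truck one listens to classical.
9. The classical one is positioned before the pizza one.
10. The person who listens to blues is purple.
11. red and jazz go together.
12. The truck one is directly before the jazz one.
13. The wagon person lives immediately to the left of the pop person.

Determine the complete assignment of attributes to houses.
Solution:

House | Color | Vehicle | Music | Food
--------------------------------------
  1   | blue | wagon | rock | curry
  2   | yellow | coupe | pop | sushi
  3   | purple | van | blues | tacos
  4   | green | truck | classical | pasta
  5   | red | sedan | jazz | pizza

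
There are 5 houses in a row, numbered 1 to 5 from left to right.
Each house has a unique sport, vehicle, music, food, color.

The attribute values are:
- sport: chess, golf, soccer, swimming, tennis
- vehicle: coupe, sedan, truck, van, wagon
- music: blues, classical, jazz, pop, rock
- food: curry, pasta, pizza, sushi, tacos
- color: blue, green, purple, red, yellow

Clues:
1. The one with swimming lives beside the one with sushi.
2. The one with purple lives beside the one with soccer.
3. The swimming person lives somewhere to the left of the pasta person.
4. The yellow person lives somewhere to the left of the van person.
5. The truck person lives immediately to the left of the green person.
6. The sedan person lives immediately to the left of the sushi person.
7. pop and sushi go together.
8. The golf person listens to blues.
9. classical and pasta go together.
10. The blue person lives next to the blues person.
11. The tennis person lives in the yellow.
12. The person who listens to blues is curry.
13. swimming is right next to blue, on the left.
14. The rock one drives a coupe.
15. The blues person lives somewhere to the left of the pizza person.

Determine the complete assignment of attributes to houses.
Solution:

House | Sport | Vehicle | Music | Food | Color
----------------------------------------------
  1   | swimming | sedan | jazz | tacos | purple
  2   | soccer | truck | pop | sushi | blue
  3   | golf | wagon | blues | curry | green
  4   | tennis | coupe | rock | pizza | yellow
  5   | chess | van | classical | pasta | red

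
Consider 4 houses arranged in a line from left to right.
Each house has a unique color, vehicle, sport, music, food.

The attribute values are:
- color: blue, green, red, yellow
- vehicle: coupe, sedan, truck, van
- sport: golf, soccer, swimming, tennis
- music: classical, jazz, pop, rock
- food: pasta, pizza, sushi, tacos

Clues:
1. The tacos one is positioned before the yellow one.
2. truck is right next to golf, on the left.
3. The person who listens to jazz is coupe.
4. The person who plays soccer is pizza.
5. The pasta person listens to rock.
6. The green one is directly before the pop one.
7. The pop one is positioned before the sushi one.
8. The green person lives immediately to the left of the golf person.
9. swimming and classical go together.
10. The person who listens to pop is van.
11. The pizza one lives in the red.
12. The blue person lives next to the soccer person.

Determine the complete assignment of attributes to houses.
Solution:

House | Color | Vehicle | Sport | Music | Food
----------------------------------------------
  1   | green | truck | tennis | rock | pasta
  2   | blue | van | golf | pop | tacos
  3   | red | coupe | soccer | jazz | pizza
  4   | yellow | sedan | swimming | classical | sushi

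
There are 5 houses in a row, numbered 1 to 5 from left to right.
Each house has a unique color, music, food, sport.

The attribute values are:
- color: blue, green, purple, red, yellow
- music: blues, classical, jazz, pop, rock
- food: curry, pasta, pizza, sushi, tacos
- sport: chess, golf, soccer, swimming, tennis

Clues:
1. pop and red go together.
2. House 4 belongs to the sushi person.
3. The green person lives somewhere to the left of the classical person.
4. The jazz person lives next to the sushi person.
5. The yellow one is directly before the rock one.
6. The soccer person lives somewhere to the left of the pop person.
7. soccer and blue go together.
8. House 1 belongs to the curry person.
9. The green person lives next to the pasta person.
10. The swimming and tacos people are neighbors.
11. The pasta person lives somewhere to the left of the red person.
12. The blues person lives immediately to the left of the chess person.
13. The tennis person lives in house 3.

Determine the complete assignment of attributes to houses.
Solution:

House | Color | Music | Food | Sport
------------------------------------
  1   | yellow | blues | curry | swimming
  2   | green | rock | tacos | chess
  3   | purple | jazz | pasta | tennis
  4   | blue | classical | sushi | soccer
  5   | red | pop | pizza | golf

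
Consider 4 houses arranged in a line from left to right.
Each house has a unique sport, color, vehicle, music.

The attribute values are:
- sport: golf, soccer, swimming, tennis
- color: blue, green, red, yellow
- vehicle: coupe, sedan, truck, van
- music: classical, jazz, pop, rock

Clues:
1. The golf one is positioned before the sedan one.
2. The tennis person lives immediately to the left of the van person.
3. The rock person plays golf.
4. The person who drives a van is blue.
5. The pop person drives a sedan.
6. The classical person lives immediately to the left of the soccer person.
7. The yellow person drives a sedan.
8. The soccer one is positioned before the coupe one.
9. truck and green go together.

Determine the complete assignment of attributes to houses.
Solution:

House | Sport | Color | Vehicle | Music
---------------------------------------
  1   | tennis | green | truck | classical
  2   | soccer | blue | van | jazz
  3   | golf | red | coupe | rock
  4   | swimming | yellow | sedan | pop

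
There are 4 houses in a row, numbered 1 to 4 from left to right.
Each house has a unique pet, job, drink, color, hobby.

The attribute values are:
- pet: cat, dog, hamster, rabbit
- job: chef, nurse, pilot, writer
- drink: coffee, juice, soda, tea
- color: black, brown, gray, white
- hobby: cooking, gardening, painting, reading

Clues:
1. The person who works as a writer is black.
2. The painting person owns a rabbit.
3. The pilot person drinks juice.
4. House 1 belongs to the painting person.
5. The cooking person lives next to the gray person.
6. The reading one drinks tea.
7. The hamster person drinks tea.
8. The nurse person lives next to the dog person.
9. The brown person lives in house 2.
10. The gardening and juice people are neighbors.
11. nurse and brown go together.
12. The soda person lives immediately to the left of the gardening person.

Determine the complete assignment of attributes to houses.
Solution:

House | Pet | Job | Drink | Color | Hobby
-----------------------------------------
  1   | rabbit | writer | soda | black | painting
  2   | cat | nurse | coffee | brown | gardening
  3   | dog | pilot | juice | white | cooking
  4   | hamster | chef | tea | gray | reading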